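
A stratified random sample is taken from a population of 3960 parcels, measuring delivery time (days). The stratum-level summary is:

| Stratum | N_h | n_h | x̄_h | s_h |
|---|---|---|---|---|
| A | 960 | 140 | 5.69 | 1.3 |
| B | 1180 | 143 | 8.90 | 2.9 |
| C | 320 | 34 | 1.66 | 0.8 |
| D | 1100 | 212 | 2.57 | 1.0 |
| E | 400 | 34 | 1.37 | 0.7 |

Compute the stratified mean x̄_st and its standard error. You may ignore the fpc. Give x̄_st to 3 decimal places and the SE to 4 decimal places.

x̄_st = Σ W_h x̄_h = (960·5.69 + 1180·8.90 + 320·1.66 + 1100·2.57 + 400·1.37)/3960 = 5.01783
V̂(x̄_st) = Σ W_h² s_h²/n_h, with W_h = N_h/N and N = 3960:
  stratum A: (960/3960)²·1.3²/140 = 0.000709432
  stratum B: (1180/3960)²·2.9²/143 = 0.00522196
  stratum C: (320/3960)²·0.8²/34 = 0.000122917
  stratum D: (1100/3960)²·1.0²/212 = 0.000363965
  stratum E: (400/3960)²·0.7²/34 = 0.000147044
V̂(x̄_st) = 0.00656532
SE(x̄_st) = √0.00656532 = 0.0810266

x̄_st ≈ 5.018, SE ≈ 0.0810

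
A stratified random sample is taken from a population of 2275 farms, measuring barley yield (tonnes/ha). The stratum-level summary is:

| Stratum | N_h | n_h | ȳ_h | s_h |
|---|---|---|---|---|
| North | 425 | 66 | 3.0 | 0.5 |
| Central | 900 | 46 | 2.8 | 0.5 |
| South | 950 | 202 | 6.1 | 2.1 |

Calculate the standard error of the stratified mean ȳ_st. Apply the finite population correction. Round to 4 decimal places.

V̂(ȳ_st) = Σ W_h² (1 − n_h/N_h) s_h²/n_h, with W_h = N_h/N and N = 2275:
  stratum North: (425/2275)²·(1 − 66/425)·0.5²/66 = 0.000111665
  stratum Central: (900/2275)²·(1 − 46/900)·0.5²/46 = 0.000807086
  stratum South: (950/2275)²·(1 − 202/950)·2.1²/202 = 0.00299743
V̂(ȳ_st) = 0.00391618
SE(ȳ_st) = √0.00391618 = 0.0625794

SE(ȳ_st) ≈ 0.0626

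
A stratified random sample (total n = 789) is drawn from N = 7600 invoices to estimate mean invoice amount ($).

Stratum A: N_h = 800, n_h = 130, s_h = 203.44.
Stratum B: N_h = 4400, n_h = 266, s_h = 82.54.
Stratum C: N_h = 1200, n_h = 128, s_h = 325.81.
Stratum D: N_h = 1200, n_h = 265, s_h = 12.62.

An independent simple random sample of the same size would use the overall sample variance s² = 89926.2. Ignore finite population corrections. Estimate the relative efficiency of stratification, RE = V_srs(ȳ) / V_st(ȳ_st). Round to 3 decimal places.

V̂(ȳ_st) = Σ W_h² s_h²/n_h, with W_h = N_h/N and N = 7600:
  stratum A: (800/7600)²·203.44²/130 = 3.52762
  stratum B: (4400/7600)²·82.54²/266 = 8.58471
  stratum C: (1200/7600)²·325.81²/128 = 20.6754
  stratum D: (1200/7600)²·12.62²/265 = 0.0149833
V_st = 32.8027
V_srs = s²/n = 89926.2/789 = 113.975
Relative efficiency = V_srs / V_st = 113.975/32.8027 = 3.4746

RE ≈ 3.475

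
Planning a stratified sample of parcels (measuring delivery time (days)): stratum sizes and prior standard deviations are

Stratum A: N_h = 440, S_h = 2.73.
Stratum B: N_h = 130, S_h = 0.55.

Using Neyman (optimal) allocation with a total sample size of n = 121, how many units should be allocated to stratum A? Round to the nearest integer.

Neyman allocation: n_h = n · N_h S_h / Σ N_i S_i, with n = 121.
  stratum A: N_h·S_h = 440·2.73 = 1201.20
  stratum B: N_h·S_h = 130·0.55 = 71.50
Σ N_h S_h = 1272.70
n for stratum A = 121·1201.20/1272.70 = 114.202 → 114

114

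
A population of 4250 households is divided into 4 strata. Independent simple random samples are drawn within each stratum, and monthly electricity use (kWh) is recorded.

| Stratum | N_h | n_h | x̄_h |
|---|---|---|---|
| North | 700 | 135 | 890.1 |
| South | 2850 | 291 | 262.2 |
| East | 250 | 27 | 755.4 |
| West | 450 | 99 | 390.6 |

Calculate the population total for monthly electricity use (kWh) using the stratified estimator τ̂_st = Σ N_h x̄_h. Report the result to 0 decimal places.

τ̂_st = Σ N_h x̄_h = 700·890.1 + 2850·262.2 + 250·755.4 + 450·390.6 = 1734960

τ̂_st ≈ 1734960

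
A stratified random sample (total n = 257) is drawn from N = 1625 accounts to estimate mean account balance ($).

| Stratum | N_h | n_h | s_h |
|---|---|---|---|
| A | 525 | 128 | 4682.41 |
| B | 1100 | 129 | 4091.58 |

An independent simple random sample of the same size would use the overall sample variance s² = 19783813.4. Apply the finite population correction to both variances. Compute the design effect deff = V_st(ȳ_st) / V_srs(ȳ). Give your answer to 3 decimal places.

deff ≈ 1.019

V̂(ȳ_st) = Σ W_h² (1 − n_h/N_h) s_h²/n_h, with W_h = N_h/N and N = 1625:
  stratum A: (525/1625)²·(1 − 128/525)·4682.41²/128 = 13519.9
  stratum B: (1100/1625)²·(1 − 129/1100)·4091.58²/129 = 52492.5
V_st = 66012.4
V_srs = (1 − 257/1625)·19783813.4/257 = 64805.2
deff = V_st / V_srs = 66012.4/64805.2 = 1.0186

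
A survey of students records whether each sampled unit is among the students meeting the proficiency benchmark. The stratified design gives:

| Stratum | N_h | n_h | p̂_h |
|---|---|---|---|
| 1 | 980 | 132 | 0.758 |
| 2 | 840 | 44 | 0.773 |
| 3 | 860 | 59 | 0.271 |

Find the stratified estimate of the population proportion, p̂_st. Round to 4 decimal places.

p̂_st ≈ 0.6064

N = 2680; stratum weights W_h = N_h/N.
p̂_st = Σ W_h p̂_h = (980·0.758 + 840·0.773 + 860·0.271)/2680 = 0.60643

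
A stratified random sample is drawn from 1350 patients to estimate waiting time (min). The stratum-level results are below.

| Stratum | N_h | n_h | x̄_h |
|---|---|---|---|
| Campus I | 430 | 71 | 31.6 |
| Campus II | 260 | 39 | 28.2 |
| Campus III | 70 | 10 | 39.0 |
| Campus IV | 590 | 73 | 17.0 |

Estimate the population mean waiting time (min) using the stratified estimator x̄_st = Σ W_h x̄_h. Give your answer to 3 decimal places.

x̄_st ≈ 24.948

N = Σ N_h = 1350. Stratum weights W_h = N_h/N.
x̄_st = (430·31.6 + 260·28.2 + 70·39.0 + 590·17.0) / 1350 = 24.94815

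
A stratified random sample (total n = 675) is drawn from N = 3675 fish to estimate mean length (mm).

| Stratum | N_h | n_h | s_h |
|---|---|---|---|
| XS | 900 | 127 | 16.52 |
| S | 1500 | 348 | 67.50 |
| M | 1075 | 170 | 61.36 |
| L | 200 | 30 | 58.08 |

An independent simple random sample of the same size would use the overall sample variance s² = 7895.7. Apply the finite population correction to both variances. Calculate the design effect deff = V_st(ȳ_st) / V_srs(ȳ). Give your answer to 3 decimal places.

V̂(ȳ_st) = Σ W_h² (1 − n_h/N_h) s_h²/n_h, with W_h = N_h/N and N = 3675:
  stratum XS: (900/3675)²·(1 − 127/900)·16.52²/127 = 0.110694
  stratum S: (1500/3675)²·(1 − 348/1500)·67.50²/348 = 1.67516
  stratum M: (1075/3675)²·(1 − 170/1075)·61.36²/170 = 1.59538
  stratum L: (200/3675)²·(1 − 30/200)·58.08²/30 = 0.283072
V_st = 3.66431
V_srs = (1 − 675/3675)·7895.7/675 = 9.54884
deff = V_st / V_srs = 3.66431/9.54884 = 0.3837

deff ≈ 0.384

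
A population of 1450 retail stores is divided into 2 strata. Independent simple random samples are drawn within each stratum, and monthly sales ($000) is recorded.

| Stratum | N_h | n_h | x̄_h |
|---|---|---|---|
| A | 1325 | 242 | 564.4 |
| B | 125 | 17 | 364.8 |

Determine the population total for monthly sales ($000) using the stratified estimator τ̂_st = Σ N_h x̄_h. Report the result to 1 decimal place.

τ̂_st ≈ 793430.0

τ̂_st = Σ N_h x̄_h = 1325·564.4 + 125·364.8 = 793430.0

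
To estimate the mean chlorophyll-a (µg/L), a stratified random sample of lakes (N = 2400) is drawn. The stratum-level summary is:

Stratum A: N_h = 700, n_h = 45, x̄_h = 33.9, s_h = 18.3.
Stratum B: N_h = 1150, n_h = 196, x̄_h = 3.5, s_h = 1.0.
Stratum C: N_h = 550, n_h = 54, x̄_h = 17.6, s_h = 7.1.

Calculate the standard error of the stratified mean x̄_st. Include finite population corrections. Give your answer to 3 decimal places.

V̂(x̄_st) = Σ W_h² (1 − n_h/N_h) s_h²/n_h, with W_h = N_h/N and N = 2400:
  stratum A: (700/2400)²·(1 − 45/700)·18.3²/45 = 0.592388
  stratum B: (1150/2400)²·(1 − 196/1150)·1.0²/196 = 0.000971779
  stratum C: (550/2400)²·(1 − 54/550)·7.1²/54 = 0.0442125
V̂(x̄_st) = 0.637573
SE(x̄_st) = √0.637573 = 0.798481

SE(x̄_st) ≈ 0.798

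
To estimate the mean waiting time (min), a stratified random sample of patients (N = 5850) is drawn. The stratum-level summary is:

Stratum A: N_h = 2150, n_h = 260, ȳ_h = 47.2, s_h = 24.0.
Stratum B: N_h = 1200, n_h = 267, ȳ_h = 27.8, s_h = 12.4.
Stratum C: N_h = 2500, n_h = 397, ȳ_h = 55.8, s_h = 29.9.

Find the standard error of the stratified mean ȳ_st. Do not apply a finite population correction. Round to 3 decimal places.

V̂(ȳ_st) = Σ W_h² s_h²/n_h, with W_h = N_h/N and N = 5850:
  stratum A: (2150/5850)²·24.0²/260 = 0.299236
  stratum B: (1200/5850)²·12.4²/267 = 0.0242316
  stratum C: (2500/5850)²·29.9²/397 = 0.411263
V̂(ȳ_st) = 0.734731
SE(ȳ_st) = √0.734731 = 0.857165

SE(ȳ_st) ≈ 0.857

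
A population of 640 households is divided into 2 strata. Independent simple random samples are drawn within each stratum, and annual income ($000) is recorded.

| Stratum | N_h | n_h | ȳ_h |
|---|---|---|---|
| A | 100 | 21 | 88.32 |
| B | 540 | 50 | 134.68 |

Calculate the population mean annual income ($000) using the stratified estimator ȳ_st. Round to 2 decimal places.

ȳ_st ≈ 127.44

N = Σ N_h = 640. Stratum weights W_h = N_h/N.
ȳ_st = (100·88.32 + 540·134.68) / 640 = 127.4363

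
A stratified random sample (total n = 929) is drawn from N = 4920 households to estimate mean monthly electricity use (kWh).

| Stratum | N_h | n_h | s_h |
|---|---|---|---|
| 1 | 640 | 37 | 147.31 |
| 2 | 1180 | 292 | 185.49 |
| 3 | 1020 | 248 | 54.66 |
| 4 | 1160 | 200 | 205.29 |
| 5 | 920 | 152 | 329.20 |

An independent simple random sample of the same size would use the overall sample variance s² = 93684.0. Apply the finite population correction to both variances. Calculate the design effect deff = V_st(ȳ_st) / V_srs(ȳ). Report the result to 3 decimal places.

deff ≈ 0.554

V̂(ȳ_st) = Σ W_h² (1 − n_h/N_h) s_h²/n_h, with W_h = N_h/N and N = 4920:
  stratum 1: (640/4920)²·(1 − 37/640)·147.31²/37 = 9.35039
  stratum 2: (1180/4920)²·(1 − 292/1180)·185.49²/292 = 5.10062
  stratum 3: (1020/4920)²·(1 − 248/1020)·54.66²/248 = 0.3919
  stratum 4: (1160/4920)²·(1 − 200/1160)·205.29²/200 = 9.69404
  stratum 5: (920/4920)²·(1 − 152/920)·329.20²/152 = 20.8111
V_st = 45.348
V_srs = (1 − 929/4920)·93684.0/929 = 81.8025
deff = V_st / V_srs = 45.348/81.8025 = 0.5544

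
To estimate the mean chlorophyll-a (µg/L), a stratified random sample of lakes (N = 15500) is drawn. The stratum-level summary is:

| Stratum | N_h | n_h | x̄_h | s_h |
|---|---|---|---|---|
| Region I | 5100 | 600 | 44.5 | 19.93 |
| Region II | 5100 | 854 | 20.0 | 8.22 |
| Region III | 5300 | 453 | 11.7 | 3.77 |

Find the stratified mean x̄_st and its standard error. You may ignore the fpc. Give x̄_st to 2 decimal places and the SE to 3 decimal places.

x̄_st = Σ W_h x̄_h = (5100·44.5 + 5100·20.0 + 5300·11.7)/15500 = 25.22323
V̂(x̄_st) = Σ W_h² s_h²/n_h, with W_h = N_h/N and N = 15500:
  stratum Region I: (5100/15500)²·19.93²/600 = 0.0716705
  stratum Region II: (5100/15500)²·8.22²/854 = 0.0085657
  stratum Region III: (5300/15500)²·3.77²/453 = 0.00366837
V̂(x̄_st) = 0.0839045
SE(x̄_st) = √0.0839045 = 0.289663

x̄_st ≈ 25.22, SE ≈ 0.290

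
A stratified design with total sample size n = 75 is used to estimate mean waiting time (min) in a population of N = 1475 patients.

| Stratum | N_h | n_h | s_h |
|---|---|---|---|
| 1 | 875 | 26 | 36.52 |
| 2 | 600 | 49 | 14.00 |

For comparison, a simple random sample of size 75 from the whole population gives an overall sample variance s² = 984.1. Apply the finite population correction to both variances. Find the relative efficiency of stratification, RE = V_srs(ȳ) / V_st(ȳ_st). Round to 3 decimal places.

V̂(ȳ_st) = Σ W_h² (1 − n_h/N_h) s_h²/n_h, with W_h = N_h/N and N = 1475:
  stratum 1: (875/1475)²·(1 − 26/875)·36.52²/26 = 17.5154
  stratum 2: (600/1475)²·(1 − 49/600)·14.00²/49 = 0.607825
V_st = 18.1232
V_srs = (1 − 75/1475)·984.1/75 = 12.4541
Relative efficiency = V_srs / V_st = 12.4541/18.1232 = 0.6872

RE ≈ 0.687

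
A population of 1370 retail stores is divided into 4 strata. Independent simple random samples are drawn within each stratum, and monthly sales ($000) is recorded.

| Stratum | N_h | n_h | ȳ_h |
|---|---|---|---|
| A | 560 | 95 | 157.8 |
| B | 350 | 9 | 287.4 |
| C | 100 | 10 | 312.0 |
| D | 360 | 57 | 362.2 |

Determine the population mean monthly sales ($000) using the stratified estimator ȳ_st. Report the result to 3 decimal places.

N = Σ N_h = 1370. Stratum weights W_h = N_h/N.
ȳ_st = (560·157.8 + 350·287.4 + 100·312.0 + 360·362.2) / 1370 = 255.87591

ȳ_st ≈ 255.876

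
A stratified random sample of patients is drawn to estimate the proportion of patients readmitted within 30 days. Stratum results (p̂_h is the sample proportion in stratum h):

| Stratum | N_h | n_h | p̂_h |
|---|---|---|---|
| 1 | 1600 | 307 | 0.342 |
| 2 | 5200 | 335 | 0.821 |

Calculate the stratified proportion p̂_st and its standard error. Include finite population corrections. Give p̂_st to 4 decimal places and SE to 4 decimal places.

p̂_st ≈ 0.7083, SE ≈ 0.0165

N = 6800; stratum weights W_h = N_h/N.
p̂_st = Σ W_h p̂_h = (1600·0.342 + 5200·0.821)/6800 = 0.70829
V̂(p̂_st) = Σ W_h² (1 − n_h/N_h) p̂_h(1−p̂_h)/(n_h−1):
  stratum 1: (1600/6800)²·(1 − 307/1600)·0.342·0.658/306 = 3.29027e-05
  stratum 2: (5200/6800)²·(1 − 335/5200)·0.821·0.179/334 = 0.000240723
V̂(p̂_st) = 0.000273626; SE = √V̂ = 0.0165416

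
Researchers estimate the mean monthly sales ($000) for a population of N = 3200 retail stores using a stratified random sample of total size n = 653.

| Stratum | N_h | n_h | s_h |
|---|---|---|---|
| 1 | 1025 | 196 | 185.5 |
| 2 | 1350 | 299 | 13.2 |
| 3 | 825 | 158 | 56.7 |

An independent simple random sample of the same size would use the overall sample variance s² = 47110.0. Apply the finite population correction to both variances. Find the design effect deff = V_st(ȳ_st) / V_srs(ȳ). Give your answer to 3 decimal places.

V̂(ȳ_st) = Σ W_h² (1 − n_h/N_h) s_h²/n_h, with W_h = N_h/N and N = 3200:
  stratum 1: (1025/3200)²·(1 − 196/1025)·185.5²/196 = 14.5683
  stratum 2: (1350/3200)²·(1 − 299/1350)·13.2²/299 = 0.0807445
  stratum 3: (825/3200)²·(1 − 158/825)·56.7²/158 = 1.09342
V_st = 15.7425
V_srs = (1 − 653/3200)·47110.0/653 = 57.4221
deff = V_st / V_srs = 15.7425/57.4221 = 0.2742

deff ≈ 0.274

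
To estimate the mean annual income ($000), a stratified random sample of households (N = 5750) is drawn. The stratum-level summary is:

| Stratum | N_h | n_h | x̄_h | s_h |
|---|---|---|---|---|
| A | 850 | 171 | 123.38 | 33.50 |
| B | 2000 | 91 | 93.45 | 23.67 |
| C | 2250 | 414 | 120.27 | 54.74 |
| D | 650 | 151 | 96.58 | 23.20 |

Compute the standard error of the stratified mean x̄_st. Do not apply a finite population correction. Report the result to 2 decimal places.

SE(x̄_st) ≈ 1.43

V̂(x̄_st) = Σ W_h² s_h²/n_h, with W_h = N_h/N and N = 5750:
  stratum A: (850/5750)²·33.50²/171 = 0.143415
  stratum B: (2000/5750)²·23.67²/91 = 0.744868
  stratum C: (2250/5750)²·54.74²/414 = 1.10825
  stratum D: (650/5750)²·23.20²/151 = 0.0455502
V̂(x̄_st) = 2.04209
SE(x̄_st) = √2.04209 = 1.42902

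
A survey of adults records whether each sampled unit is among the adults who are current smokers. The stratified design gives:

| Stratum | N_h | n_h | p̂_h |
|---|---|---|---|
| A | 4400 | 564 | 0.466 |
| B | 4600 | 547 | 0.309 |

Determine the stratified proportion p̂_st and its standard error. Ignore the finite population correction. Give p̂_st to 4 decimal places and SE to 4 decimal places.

N = 9000; stratum weights W_h = N_h/N.
p̂_st = Σ W_h p̂_h = (4400·0.466 + 4600·0.309)/9000 = 0.38576
V̂(p̂_st) = Σ W_h² p̂_h(1−p̂_h)/(n_h−1):
  stratum A: (4400/9000)²·0.466·0.534/563 = 0.000105643
  stratum B: (4600/9000)²·0.309·0.691/546 = 0.000102159
V̂(p̂_st) = 0.000207801; SE = √V̂ = 0.0144153

p̂_st ≈ 0.3858, SE ≈ 0.0144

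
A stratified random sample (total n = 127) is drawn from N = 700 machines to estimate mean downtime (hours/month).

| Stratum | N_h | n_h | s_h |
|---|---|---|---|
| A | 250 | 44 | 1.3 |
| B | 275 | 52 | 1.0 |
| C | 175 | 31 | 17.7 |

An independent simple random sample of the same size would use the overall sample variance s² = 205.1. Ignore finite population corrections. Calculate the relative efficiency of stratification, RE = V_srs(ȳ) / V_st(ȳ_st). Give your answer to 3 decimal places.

V̂(ȳ_st) = Σ W_h² s_h²/n_h, with W_h = N_h/N and N = 700:
  stratum A: (250/700)²·1.3²/44 = 0.00489912
  stratum B: (275/700)²·1.0²/52 = 0.00296801
  stratum C: (175/700)²·17.7²/31 = 0.631633
V_st = 0.6395
V_srs = s²/n = 205.1/127 = 1.61496
Relative efficiency = V_srs / V_st = 1.61496/0.6395 = 2.5253

RE ≈ 2.525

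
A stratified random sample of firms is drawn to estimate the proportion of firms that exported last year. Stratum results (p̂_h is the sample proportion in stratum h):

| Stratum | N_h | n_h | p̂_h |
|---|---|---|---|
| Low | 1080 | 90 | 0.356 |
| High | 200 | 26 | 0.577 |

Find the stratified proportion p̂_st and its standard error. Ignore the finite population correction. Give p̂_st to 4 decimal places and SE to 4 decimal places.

N = 1280; stratum weights W_h = N_h/N.
p̂_st = Σ W_h p̂_h = (1080·0.356 + 200·0.577)/1280 = 0.39053
V̂(p̂_st) = Σ W_h² p̂_h(1−p̂_h)/(n_h−1):
  stratum Low: (1080/1280)²·0.356·0.644/89 = 0.00183389
  stratum High: (200/1280)²·0.577·0.423/25 = 0.000238351
V̂(p̂_st) = 0.00207224; SE = √V̂ = 0.0455219

p̂_st ≈ 0.3905, SE ≈ 0.0455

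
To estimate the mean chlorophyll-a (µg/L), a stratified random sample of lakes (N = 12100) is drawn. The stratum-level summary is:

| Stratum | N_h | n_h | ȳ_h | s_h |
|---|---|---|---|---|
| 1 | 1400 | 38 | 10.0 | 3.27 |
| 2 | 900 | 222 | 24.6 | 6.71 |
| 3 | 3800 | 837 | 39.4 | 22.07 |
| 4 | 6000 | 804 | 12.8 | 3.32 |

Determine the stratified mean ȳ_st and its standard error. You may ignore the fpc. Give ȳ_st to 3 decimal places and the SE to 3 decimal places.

ȳ_st = Σ W_h ȳ_h = (1400·10.0 + 900·24.6 + 3800·39.4 + 6000·12.8)/12100 = 21.70744
V̂(ȳ_st) = Σ W_h² s_h²/n_h, with W_h = N_h/N and N = 12100:
  stratum 1: (1400/12100)²·3.27²/38 = 0.00376701
  stratum 2: (900/12100)²·6.71²/222 = 0.00112203
  stratum 3: (3800/12100)²·22.07²/837 = 0.0573952
  stratum 4: (6000/12100)²·3.32²/804 = 0.00337095
V̂(ȳ_st) = 0.0656552
SE(ȳ_st) = √0.0656552 = 0.256233

ȳ_st ≈ 21.707, SE ≈ 0.256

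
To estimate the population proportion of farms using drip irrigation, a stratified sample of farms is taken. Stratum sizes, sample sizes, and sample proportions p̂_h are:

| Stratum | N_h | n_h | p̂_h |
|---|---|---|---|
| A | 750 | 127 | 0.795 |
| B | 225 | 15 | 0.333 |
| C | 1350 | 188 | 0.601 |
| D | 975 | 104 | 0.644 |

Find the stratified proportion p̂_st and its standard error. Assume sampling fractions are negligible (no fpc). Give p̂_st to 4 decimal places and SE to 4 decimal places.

p̂_st ≈ 0.6395, SE ≈ 0.0234

N = 3300; stratum weights W_h = N_h/N.
p̂_st = Σ W_h p̂_h = (750·0.795 + 225·0.333 + 1350·0.601 + 975·0.644)/3300 = 0.63952
V̂(p̂_st) = Σ W_h² p̂_h(1−p̂_h)/(n_h−1):
  stratum A: (750/3300)²·0.795·0.205/126 = 6.68106e-05
  stratum B: (225/3300)²·0.333·0.667/14 = 7.37529e-05
  stratum C: (1350/3300)²·0.601·0.399/187 = 0.000214608
  stratum D: (975/3300)²·0.644·0.356/103 = 0.000194303
V̂(p̂_st) = 0.000549474; SE = √V̂ = 0.0234409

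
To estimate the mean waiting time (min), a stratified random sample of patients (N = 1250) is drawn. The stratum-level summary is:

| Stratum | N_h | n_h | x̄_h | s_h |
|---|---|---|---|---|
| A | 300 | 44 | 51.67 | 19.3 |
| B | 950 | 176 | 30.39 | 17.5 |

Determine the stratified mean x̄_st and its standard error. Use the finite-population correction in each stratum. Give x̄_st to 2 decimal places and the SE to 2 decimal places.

x̄_st ≈ 35.50, SE ≈ 1.11

x̄_st = Σ W_h x̄_h = (300·51.67 + 950·30.39)/1250 = 35.49720
V̂(x̄_st) = Σ W_h² (1 − n_h/N_h) s_h²/n_h, with W_h = N_h/N and N = 1250:
  stratum A: (300/1250)²·(1 − 44/300)·19.3²/44 = 0.416105
  stratum B: (950/1250)²·(1 − 176/950)·17.5²/176 = 0.818857
V̂(x̄_st) = 1.23496
SE(x̄_st) = √1.23496 = 1.11129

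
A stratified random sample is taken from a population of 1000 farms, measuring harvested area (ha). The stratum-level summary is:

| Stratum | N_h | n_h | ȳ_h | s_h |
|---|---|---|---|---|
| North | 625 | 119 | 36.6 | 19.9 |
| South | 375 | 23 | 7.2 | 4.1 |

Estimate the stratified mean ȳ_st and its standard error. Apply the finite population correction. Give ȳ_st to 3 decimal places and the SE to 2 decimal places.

ȳ_st ≈ 25.575, SE ≈ 1.07

ȳ_st = Σ W_h ȳ_h = (625·36.6 + 375·7.2)/1000 = 25.57500
V̂(ȳ_st) = Σ W_h² (1 − n_h/N_h) s_h²/n_h, with W_h = N_h/N and N = 1000:
  stratum North: (625/1000)²·(1 − 119/625)·19.9²/119 = 1.05242
  stratum South: (375/1000)²·(1 − 23/375)·4.1²/23 = 0.0964748
V̂(ȳ_st) = 1.1489
SE(ȳ_st) = √1.1489 = 1.07187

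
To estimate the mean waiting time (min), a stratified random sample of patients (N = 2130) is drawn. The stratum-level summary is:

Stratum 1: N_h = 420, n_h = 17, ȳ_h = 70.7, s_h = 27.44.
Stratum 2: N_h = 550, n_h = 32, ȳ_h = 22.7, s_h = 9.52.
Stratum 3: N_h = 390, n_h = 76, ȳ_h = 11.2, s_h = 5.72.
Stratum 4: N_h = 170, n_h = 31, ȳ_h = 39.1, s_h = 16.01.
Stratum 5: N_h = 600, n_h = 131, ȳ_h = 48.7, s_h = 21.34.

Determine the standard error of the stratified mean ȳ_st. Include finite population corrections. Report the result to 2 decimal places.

V̂(ȳ_st) = Σ W_h² (1 − n_h/N_h) s_h²/n_h, with W_h = N_h/N and N = 2130:
  stratum 1: (420/2130)²·(1 − 17/420)·27.44²/17 = 1.6524
  stratum 2: (550/2130)²·(1 − 32/550)·9.52²/32 = 0.177851
  stratum 3: (390/2130)²·(1 − 76/390)·5.72²/76 = 0.0116202
  stratum 4: (170/2130)²·(1 − 31/170)·16.01²/31 = 0.0430651
  stratum 5: (600/2130)²·(1 − 131/600)·21.34²/131 = 0.215617
V̂(ȳ_st) = 2.10055
SE(ȳ_st) = √2.10055 = 1.44933

SE(ȳ_st) ≈ 1.45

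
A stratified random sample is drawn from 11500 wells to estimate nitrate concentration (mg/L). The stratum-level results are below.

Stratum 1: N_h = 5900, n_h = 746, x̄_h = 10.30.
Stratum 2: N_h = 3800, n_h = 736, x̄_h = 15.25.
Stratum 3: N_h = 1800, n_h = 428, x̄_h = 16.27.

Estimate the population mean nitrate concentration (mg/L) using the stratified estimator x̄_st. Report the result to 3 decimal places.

N = Σ N_h = 11500. Stratum weights W_h = N_h/N.
x̄_st = (5900·10.30 + 3800·15.25 + 1800·16.27) / 11500 = 12.87009

x̄_st ≈ 12.870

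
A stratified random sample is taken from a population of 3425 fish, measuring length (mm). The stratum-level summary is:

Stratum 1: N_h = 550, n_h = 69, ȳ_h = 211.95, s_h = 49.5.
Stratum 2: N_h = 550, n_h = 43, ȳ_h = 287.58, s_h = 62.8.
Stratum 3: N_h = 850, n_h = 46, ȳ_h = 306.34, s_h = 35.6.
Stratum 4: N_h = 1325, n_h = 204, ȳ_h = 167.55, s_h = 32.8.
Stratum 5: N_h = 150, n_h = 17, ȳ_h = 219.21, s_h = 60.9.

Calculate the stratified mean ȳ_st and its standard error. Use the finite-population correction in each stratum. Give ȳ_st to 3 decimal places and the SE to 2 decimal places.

ȳ_st = Σ W_h ȳ_h = (550·211.95 + 550·287.58 + 850·306.34 + 1325·167.55 + 150·219.21)/3425 = 230.66153
V̂(ȳ_st) = Σ W_h² (1 − n_h/N_h) s_h²/n_h, with W_h = N_h/N and N = 3425:
  stratum 1: (550/3425)²·(1 − 69/550)·49.5²/69 = 0.800844
  stratum 2: (550/3425)²·(1 − 43/550)·62.8²/43 = 2.18022
  stratum 3: (850/3425)²·(1 − 46/850)·35.6²/46 = 1.60508
  stratum 4: (1325/3425)²·(1 − 204/1325)·32.8²/204 = 0.667756
  stratum 5: (150/3425)²·(1 − 17/150)·60.9²/17 = 0.371029
V̂(ȳ_st) = 5.62493
SE(ȳ_st) = √5.62493 = 2.37169

ȳ_st ≈ 230.662, SE ≈ 2.37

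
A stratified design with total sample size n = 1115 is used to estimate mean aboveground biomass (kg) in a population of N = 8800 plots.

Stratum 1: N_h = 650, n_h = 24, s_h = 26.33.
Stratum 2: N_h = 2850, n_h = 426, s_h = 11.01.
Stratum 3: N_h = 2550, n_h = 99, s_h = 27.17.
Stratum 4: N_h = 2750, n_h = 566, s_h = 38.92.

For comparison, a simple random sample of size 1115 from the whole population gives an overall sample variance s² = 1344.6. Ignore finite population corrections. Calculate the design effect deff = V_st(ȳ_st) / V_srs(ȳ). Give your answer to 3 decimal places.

deff ≈ 0.891

V̂(ȳ_st) = Σ W_h² s_h²/n_h, with W_h = N_h/N and N = 8800:
  stratum 1: (650/8800)²·26.33²/24 = 0.157598
  stratum 2: (2850/8800)²·11.01²/426 = 0.0298462
  stratum 3: (2550/8800)²·27.17²/99 = 0.626122
  stratum 4: (2750/8800)²·38.92²/566 = 0.261354
V_st = 1.07492
V_srs = s²/n = 1344.6/1115 = 1.20592
deff = V_st / V_srs = 1.07492/1.20592 = 0.8914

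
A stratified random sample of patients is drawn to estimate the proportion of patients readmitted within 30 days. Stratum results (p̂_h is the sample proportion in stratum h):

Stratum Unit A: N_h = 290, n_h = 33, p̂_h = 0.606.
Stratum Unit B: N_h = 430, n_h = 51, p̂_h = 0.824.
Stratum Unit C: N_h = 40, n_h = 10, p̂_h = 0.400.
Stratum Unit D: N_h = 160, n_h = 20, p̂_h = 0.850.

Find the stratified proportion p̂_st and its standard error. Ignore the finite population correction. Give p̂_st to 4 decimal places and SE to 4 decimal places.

N = 920; stratum weights W_h = N_h/N.
p̂_st = Σ W_h p̂_h = (290·0.606 + 430·0.824 + 40·0.400 + 160·0.850)/920 = 0.74137
V̂(p̂_st) = Σ W_h² p̂_h(1−p̂_h)/(n_h−1):
  stratum Unit A: (290/920)²·0.606·0.394/32 = 0.000741377
  stratum Unit B: (430/920)²·0.824·0.176/50 = 0.000633623
  stratum Unit C: (40/920)²·0.400·0.600/9 = 5.04096e-05
  stratum Unit D: (160/920)²·0.850·0.150/19 = 0.000202965
V̂(p̂_st) = 0.00162837; SE = √V̂ = 0.0403531

p̂_st ≈ 0.7414, SE ≈ 0.0404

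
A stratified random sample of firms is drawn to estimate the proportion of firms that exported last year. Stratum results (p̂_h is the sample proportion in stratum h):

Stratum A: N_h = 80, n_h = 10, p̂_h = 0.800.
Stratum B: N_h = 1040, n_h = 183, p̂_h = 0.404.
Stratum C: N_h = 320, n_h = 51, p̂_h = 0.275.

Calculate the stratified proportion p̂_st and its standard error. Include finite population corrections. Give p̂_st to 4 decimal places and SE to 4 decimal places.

N = 1440; stratum weights W_h = N_h/N.
p̂_st = Σ W_h p̂_h = (80·0.800 + 1040·0.404 + 320·0.275)/1440 = 0.39733
V̂(p̂_st) = Σ W_h² (1 − n_h/N_h) p̂_h(1−p̂_h)/(n_h−1):
  stratum A: (80/1440)²·(1 − 10/80)·0.800·0.200/9 = 4.8011e-05
  stratum B: (1040/1440)²·(1 − 183/1040)·0.404·0.596/182 = 0.00056865
  stratum C: (320/1440)²·(1 − 51/320)·0.275·0.725/50 = 0.00016553
V̂(p̂_st) = 0.000782192; SE = √V̂ = 0.0279677

p̂_st ≈ 0.3973, SE ≈ 0.0280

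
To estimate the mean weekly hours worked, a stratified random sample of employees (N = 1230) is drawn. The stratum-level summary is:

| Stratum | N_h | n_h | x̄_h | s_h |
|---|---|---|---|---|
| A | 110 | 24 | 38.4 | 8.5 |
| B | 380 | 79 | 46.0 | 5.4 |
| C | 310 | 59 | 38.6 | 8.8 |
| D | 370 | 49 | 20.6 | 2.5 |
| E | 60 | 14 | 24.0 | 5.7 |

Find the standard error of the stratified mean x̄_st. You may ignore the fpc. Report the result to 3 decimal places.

V̂(x̄_st) = Σ W_h² s_h²/n_h, with W_h = N_h/N and N = 1230:
  stratum A: (110/1230)²·8.5²/24 = 0.024077
  stratum B: (380/1230)²·5.4²/79 = 0.0352304
  stratum C: (310/1230)²·8.8²/59 = 0.0833732
  stratum D: (370/1230)²·2.5²/49 = 0.0115419
  stratum E: (60/1230)²·5.7²/14 = 0.00552222
V̂(x̄_st) = 0.159745
SE(x̄_st) = √0.159745 = 0.399681

SE(x̄_st) ≈ 0.400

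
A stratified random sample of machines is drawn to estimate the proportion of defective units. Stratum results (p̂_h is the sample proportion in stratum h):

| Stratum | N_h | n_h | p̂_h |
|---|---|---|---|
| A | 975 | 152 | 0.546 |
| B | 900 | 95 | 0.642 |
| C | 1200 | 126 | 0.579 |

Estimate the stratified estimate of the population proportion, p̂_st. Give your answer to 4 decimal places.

p̂_st ≈ 0.5870

N = 3075; stratum weights W_h = N_h/N.
p̂_st = Σ W_h p̂_h = (975·0.546 + 900·0.642 + 1200·0.579)/3075 = 0.58698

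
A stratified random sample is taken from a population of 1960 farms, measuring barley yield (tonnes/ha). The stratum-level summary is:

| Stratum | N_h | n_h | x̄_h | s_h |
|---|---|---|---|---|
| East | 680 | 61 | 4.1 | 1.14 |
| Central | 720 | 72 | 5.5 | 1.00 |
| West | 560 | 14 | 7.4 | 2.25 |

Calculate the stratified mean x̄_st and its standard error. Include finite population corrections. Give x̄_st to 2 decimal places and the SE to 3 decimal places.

x̄_st ≈ 5.56, SE ≈ 0.181

x̄_st = Σ W_h x̄_h = (680·4.1 + 720·5.5 + 560·7.4)/1960 = 5.55714
V̂(x̄_st) = Σ W_h² (1 − n_h/N_h) s_h²/n_h, with W_h = N_h/N and N = 1960:
  stratum East: (680/1960)²·(1 − 61/680)·1.14²/61 = 0.00233436
  stratum Central: (720/1960)²·(1 − 72/720)·1.00²/72 = 0.0016868
  stratum West: (560/1960)²·(1 − 14/560)·2.25²/14 = 0.028781
V̂(x̄_st) = 0.0328021
SE(x̄_st) = √0.0328021 = 0.181114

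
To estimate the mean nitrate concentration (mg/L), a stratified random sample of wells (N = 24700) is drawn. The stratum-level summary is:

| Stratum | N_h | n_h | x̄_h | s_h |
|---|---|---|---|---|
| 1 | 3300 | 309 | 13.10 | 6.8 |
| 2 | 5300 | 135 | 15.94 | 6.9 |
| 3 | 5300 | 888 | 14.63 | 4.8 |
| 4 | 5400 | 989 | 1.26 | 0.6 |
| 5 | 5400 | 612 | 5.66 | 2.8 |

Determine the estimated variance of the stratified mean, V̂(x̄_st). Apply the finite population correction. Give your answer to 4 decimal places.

V̂(x̄_st) ≈ 0.0198

V̂(x̄_st) = Σ W_h² (1 − n_h/N_h) s_h²/n_h, with W_h = N_h/N and N = 24700:
  stratum 1: (3300/24700)²·(1 − 309/3300)·6.8²/309 = 0.00242101
  stratum 2: (5300/24700)²·(1 − 135/5300)·6.9²/135 = 0.015824
  stratum 3: (5300/24700)²·(1 − 888/5300)·4.8²/888 = 0.000994459
  stratum 4: (5400/24700)²·(1 − 989/5400)·0.6²/989 = 1.42116e-05
  stratum 5: (5400/24700)²·(1 − 612/5400)·2.8²/612 = 0.000542898
V̂(x̄_st) = 0.0197966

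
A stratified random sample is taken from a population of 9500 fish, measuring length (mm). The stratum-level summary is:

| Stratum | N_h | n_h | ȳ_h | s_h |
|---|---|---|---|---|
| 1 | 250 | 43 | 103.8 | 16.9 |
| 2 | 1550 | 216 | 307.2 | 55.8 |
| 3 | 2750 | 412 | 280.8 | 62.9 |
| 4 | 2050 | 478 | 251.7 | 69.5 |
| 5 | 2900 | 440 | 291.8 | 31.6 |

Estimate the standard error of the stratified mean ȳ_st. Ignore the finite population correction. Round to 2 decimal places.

SE(ȳ_st) ≈ 1.37

V̂(ȳ_st) = Σ W_h² s_h²/n_h, with W_h = N_h/N and N = 9500:
  stratum 1: (250/9500)²·16.9²/43 = 0.00459979
  stratum 2: (1550/9500)²·55.8²/216 = 0.383734
  stratum 3: (2750/9500)²·62.9²/412 = 0.804678
  stratum 4: (2050/9500)²·69.5²/478 = 0.470546
  stratum 5: (2900/9500)²·31.6²/440 = 0.21148
V̂(ȳ_st) = 1.87504
SE(ȳ_st) = √1.87504 = 1.36932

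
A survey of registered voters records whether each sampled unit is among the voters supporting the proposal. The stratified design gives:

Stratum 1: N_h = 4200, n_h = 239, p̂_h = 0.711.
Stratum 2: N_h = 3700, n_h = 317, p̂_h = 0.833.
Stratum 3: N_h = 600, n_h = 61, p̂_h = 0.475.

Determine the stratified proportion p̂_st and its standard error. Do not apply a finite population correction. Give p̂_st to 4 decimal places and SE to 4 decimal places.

N = 8500; stratum weights W_h = N_h/N.
p̂_st = Σ W_h p̂_h = (4200·0.711 + 3700·0.833 + 600·0.475)/8500 = 0.74745
V̂(p̂_st) = Σ W_h² p̂_h(1−p̂_h)/(n_h−1):
  stratum 1: (4200/8500)²·0.711·0.289/238 = 0.000210791
  stratum 2: (3700/8500)²·0.833·0.167/316 = 8.34142e-05
  stratum 3: (600/8500)²·0.475·0.525/60 = 2.07093e-05
V̂(p̂_st) = 0.000314914; SE = √V̂ = 0.0177458

p̂_st ≈ 0.7474, SE ≈ 0.0177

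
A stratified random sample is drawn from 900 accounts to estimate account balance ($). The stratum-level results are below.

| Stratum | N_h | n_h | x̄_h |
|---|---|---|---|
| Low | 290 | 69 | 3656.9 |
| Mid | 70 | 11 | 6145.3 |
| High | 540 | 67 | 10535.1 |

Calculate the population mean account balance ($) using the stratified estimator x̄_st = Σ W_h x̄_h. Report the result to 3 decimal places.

N = Σ N_h = 900. Stratum weights W_h = N_h/N.
x̄_st = (290·3656.9 + 70·6145.3 + 540·10535.1) / 900 = 7977.36222

x̄_st ≈ 7977.362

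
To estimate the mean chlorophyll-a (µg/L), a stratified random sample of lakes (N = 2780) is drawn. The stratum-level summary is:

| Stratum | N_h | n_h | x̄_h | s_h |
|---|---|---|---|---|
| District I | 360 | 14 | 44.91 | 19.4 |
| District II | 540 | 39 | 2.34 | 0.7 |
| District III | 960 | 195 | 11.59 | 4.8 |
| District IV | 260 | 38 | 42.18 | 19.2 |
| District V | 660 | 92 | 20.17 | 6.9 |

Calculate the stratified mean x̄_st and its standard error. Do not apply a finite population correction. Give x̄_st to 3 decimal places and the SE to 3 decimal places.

x̄_st = Σ W_h x̄_h = (360·44.91 + 540·2.34 + 960·11.59 + 260·42.18 + 660·20.17)/2780 = 19.00597
V̂(x̄_st) = Σ W_h² s_h²/n_h, with W_h = N_h/N and N = 2780:
  stratum District I: (360/2780)²·19.4²/14 = 0.450807
  stratum District II: (540/2780)²·0.7²/39 = 0.000474056
  stratum District III: (960/2780)²·4.8²/195 = 0.0140897
  stratum District IV: (260/2780)²·19.2²/38 = 0.0848547
  stratum District V: (660/2780)²·6.9²/92 = 0.0291681
V̂(x̄_st) = 0.579394
SE(x̄_st) = √0.579394 = 0.761179

x̄_st ≈ 19.006, SE ≈ 0.761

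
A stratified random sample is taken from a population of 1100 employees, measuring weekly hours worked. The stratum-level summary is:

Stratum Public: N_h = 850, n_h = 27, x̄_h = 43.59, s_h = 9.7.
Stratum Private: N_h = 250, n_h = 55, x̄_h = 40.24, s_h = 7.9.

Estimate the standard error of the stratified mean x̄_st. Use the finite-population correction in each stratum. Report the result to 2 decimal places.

V̂(x̄_st) = Σ W_h² (1 − n_h/N_h) s_h²/n_h, with W_h = N_h/N and N = 1100:
  stratum Public: (850/1100)²·(1 − 27/850)·9.7²/27 = 2.01471
  stratum Private: (250/1100)²·(1 − 55/250)·7.9²/55 = 0.0457173
V̂(x̄_st) = 2.06043
SE(x̄_st) = √2.06043 = 1.43542

SE(x̄_st) ≈ 1.44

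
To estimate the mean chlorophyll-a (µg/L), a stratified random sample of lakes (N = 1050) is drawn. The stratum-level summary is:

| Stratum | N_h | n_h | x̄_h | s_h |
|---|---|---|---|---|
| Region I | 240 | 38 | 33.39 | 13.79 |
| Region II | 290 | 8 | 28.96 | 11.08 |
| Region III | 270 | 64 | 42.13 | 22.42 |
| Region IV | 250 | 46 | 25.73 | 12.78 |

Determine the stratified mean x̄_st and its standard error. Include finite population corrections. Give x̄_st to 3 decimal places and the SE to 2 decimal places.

x̄_st ≈ 32.590, SE ≈ 1.39

x̄_st = Σ W_h x̄_h = (240·33.39 + 290·28.96 + 270·42.13 + 250·25.73)/1050 = 32.59010
V̂(x̄_st) = Σ W_h² (1 − n_h/N_h) s_h²/n_h, with W_h = N_h/N and N = 1050:
  stratum Region I: (240/1050)²·(1 − 38/240)·13.79²/38 = 0.220054
  stratum Region II: (290/1050)²·(1 − 8/290)·11.08²/8 = 1.1383
  stratum Region III: (270/1050)²·(1 − 64/270)·22.42²/64 = 0.396227
  stratum Region IV: (250/1050)²·(1 − 46/250)·12.78²/46 = 0.164246
V̂(x̄_st) = 1.91883
SE(x̄_st) = √1.91883 = 1.38522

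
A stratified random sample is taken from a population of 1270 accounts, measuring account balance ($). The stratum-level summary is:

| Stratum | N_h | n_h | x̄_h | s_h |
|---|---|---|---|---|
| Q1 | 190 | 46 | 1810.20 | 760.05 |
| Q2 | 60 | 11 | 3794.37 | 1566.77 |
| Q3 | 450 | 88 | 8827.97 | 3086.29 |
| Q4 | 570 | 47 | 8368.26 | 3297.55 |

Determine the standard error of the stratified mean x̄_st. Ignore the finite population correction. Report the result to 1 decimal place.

V̂(x̄_st) = Σ W_h² s_h²/n_h, with W_h = N_h/N and N = 1270:
  stratum Q1: (190/1270)²·760.05²/46 = 281.078
  stratum Q2: (60/1270)²·1566.77²/11 = 498.096
  stratum Q3: (450/1270)²·3086.29²/88 = 13589.7
  stratum Q4: (570/1270)²·3297.55²/47 = 46604.4
V̂(x̄_st) = 60973.3
SE(x̄_st) = √60973.3 = 246.928

SE(x̄_st) ≈ 246.9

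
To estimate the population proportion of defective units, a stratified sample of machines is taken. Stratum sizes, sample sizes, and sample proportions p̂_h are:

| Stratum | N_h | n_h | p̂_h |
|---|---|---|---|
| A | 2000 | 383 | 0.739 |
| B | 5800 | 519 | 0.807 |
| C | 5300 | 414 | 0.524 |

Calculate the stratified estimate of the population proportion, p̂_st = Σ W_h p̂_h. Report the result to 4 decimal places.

p̂_st ≈ 0.6821

N = 13100; stratum weights W_h = N_h/N.
p̂_st = Σ W_h p̂_h = (2000·0.739 + 5800·0.807 + 5300·0.524)/13100 = 0.68212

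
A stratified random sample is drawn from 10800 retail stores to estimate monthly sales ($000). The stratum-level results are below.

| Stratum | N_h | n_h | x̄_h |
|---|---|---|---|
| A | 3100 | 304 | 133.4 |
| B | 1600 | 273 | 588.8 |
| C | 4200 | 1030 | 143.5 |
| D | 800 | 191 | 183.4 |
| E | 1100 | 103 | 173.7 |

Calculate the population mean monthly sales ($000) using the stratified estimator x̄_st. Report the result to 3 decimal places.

N = Σ N_h = 10800. Stratum weights W_h = N_h/N.
x̄_st = (3100·133.4 + 1600·588.8 + 4200·143.5 + 800·183.4 + 1100·173.7) / 10800 = 212.60278

x̄_st ≈ 212.603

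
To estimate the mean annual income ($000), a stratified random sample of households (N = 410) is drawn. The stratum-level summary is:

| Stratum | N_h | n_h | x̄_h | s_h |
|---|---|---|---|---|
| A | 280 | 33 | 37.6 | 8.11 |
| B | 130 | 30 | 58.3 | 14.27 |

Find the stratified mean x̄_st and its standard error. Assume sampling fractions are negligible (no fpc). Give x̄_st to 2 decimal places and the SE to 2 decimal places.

x̄_st ≈ 44.16, SE ≈ 1.27

x̄_st = Σ W_h x̄_h = (280·37.6 + 130·58.3)/410 = 44.16341
V̂(x̄_st) = Σ W_h² s_h²/n_h, with W_h = N_h/N and N = 410:
  stratum A: (280/410)²·8.11²/33 = 0.929557
  stratum B: (130/410)²·14.27²/30 = 0.68241
V̂(x̄_st) = 1.61197
SE(x̄_st) = √1.61197 = 1.26963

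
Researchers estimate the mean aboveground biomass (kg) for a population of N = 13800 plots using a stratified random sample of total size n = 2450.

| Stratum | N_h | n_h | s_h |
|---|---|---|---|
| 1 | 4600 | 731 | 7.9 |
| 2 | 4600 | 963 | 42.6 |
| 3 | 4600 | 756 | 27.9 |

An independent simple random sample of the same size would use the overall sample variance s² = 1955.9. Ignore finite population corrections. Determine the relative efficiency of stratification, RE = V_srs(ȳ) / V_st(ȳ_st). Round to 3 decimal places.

V̂(ȳ_st) = Σ W_h² s_h²/n_h, with W_h = N_h/N and N = 13800:
  stratum 1: (4600/13800)²·7.9²/731 = 0.00948624
  stratum 2: (4600/13800)²·42.6²/963 = 0.209387
  stratum 3: (4600/13800)²·27.9²/756 = 0.114405
V_st = 0.333278
V_srs = s²/n = 1955.9/2450 = 0.798327
Relative efficiency = V_srs / V_st = 0.798327/0.333278 = 2.3954

RE ≈ 2.395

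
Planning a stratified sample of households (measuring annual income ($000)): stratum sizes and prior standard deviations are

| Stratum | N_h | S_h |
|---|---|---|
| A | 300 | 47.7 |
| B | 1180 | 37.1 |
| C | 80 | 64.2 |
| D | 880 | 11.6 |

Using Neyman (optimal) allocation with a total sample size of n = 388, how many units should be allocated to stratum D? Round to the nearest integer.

54

Neyman allocation: n_h = n · N_h S_h / Σ N_i S_i, with n = 388.
  stratum A: N_h·S_h = 300·47.7 = 14310.00
  stratum B: N_h·S_h = 1180·37.1 = 43778.00
  stratum C: N_h·S_h = 80·64.2 = 5136.00
  stratum D: N_h·S_h = 880·11.6 = 10208.00
Σ N_h S_h = 73432.00
n for stratum D = 388·10208.00/73432.00 = 53.937 → 54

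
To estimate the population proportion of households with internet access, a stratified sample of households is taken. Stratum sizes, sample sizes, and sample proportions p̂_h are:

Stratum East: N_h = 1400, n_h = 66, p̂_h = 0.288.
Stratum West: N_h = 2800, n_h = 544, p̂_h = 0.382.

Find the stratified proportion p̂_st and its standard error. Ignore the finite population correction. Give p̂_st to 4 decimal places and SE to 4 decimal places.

p̂_st ≈ 0.3507, SE ≈ 0.0233

N = 4200; stratum weights W_h = N_h/N.
p̂_st = Σ W_h p̂_h = (1400·0.288 + 2800·0.382)/4200 = 0.35067
V̂(p̂_st) = Σ W_h² p̂_h(1−p̂_h)/(n_h−1):
  stratum East: (1400/4200)²·0.288·0.712/65 = 0.000350523
  stratum West: (2800/4200)²·0.382·0.618/543 = 0.000193228
V̂(p̂_st) = 0.000543751; SE = √V̂ = 0.0233185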